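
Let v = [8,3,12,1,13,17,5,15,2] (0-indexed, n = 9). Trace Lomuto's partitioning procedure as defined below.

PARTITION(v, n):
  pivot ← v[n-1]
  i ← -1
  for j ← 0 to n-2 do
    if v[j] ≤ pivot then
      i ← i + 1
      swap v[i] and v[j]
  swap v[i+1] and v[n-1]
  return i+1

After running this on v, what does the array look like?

pivot=2, i=-1
j=0: 8>2, skip
j=1: 3>2, skip
j=2: 12>2, skip
j=3: 1≤2, i=0, swap(0,3) ⇒ [1,3,12,8,13,17,5,15,2]
j=4: 13>2, skip
j=5: 17>2, skip
j=6: 5>2, skip
j=7: 15>2, skip
swap(1,8) ⇒ [1,2,12,8,13,17,5,15,3]; return 1

[1,2,12,8,13,17,5,15,3]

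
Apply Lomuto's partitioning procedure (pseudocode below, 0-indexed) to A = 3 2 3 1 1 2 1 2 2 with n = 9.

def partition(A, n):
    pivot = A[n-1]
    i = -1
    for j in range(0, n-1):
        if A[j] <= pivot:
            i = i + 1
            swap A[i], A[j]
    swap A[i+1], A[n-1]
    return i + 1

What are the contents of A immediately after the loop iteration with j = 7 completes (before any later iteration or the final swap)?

2 1 1 2 1 2 3 3 2

pivot = A[8] = 2; i = -1
j=0: A[0]=3 > 2 → no swap
j=1: A[1]=2 ≤ 2 → i=0, swap A[0],A[1] → 2 3 3 1 1 2 1 2 2
j=2: A[2]=3 > 2 → no swap
j=3: A[3]=1 ≤ 2 → i=1, swap A[1],A[3] → 2 1 3 3 1 2 1 2 2
j=4: A[4]=1 ≤ 2 → i=2, swap A[2],A[4] → 2 1 1 3 3 2 1 2 2
j=5: A[5]=2 ≤ 2 → i=3, swap A[3],A[5] → 2 1 1 2 3 3 1 2 2
j=6: A[6]=1 ≤ 2 → i=4, swap A[4],A[6] → 2 1 1 2 1 3 3 2 2
j=7: A[7]=2 ≤ 2 → i=5, swap A[5],A[7] → 2 1 1 2 1 2 3 3 2
(after j=7) A = 2 1 1 2 1 2 3 3 2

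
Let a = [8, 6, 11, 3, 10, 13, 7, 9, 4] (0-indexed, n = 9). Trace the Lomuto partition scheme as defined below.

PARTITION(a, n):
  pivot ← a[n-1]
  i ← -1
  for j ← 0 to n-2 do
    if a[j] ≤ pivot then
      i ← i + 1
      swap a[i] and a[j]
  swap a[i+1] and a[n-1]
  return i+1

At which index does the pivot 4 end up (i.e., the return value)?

1

pivot = a[8] = 4; i = -1
j=0: a[0]=8 > 4 → no swap
j=1: a[1]=6 > 4 → no swap
j=2: a[2]=11 > 4 → no swap
j=3: a[3]=3 ≤ 4 → i=0, swap a[0],a[3] → [3, 6, 11, 8, 10, 13, 7, 9, 4]
j=4: a[4]=10 > 4 → no swap
j=5: a[5]=13 > 4 → no swap
j=6: a[6]=7 > 4 → no swap
j=7: a[7]=9 > 4 → no swap
final swap a[1],a[8] → [3, 4, 11, 8, 10, 13, 7, 9, 6]; return 1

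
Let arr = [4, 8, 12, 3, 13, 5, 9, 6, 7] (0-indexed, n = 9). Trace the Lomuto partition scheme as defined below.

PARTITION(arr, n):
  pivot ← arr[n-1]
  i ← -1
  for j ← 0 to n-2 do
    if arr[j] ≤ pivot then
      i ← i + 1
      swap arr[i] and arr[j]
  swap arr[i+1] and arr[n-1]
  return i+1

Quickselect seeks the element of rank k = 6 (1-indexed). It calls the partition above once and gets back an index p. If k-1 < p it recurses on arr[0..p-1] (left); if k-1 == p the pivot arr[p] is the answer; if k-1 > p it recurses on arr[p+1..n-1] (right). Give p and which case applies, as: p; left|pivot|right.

pivot = arr[8] = 7; i = -1
j=0: arr[0]=4 ≤ 7 → i=0, swap arr[0],arr[0] (no change) → [4, 8, 12, 3, 13, 5, 9, 6, 7]
j=1: arr[1]=8 > 7 → no swap
j=2: arr[2]=12 > 7 → no swap
j=3: arr[3]=3 ≤ 7 → i=1, swap arr[1],arr[3] → [4, 3, 12, 8, 13, 5, 9, 6, 7]
j=4: arr[4]=13 > 7 → no swap
j=5: arr[5]=5 ≤ 7 → i=2, swap arr[2],arr[5] → [4, 3, 5, 8, 13, 12, 9, 6, 7]
j=6: arr[6]=9 > 7 → no swap
j=7: arr[7]=6 ≤ 7 → i=3, swap arr[3],arr[7] → [4, 3, 5, 6, 13, 12, 9, 8, 7]
final swap arr[4],arr[8] → [4, 3, 5, 6, 7, 12, 9, 8, 13]; return 4
p = 4; k-1 = 5 > 4 ⇒ right

4; right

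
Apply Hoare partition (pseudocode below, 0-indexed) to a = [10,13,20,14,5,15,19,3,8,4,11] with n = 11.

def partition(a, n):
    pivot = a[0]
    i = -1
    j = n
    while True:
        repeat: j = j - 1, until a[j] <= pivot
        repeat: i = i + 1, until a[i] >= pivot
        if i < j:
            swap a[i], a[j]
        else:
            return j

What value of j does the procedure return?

pivot = a[0] = 10; i = -1, j = 11
j→9 (a[9]=4≤10), i→0 (a[0]=10≥10); i<j, swap → [4,13,20,14,5,15,19,3,8,10,11]
j→8 (a[8]=8≤10), i→1 (a[1]=13≥10); i<j, swap → [4,8,20,14,5,15,19,3,13,10,11]
j→7 (a[7]=3≤10), i→2 (a[2]=20≥10); i<j, swap → [4,8,3,14,5,15,19,20,13,10,11]
j→4 (a[4]=5≤10), i→3 (a[3]=14≥10); i<j, swap → [4,8,3,5,14,15,19,20,13,10,11]
j→3, i→4; i≥j, return j=3. a = [4,8,3,5,14,15,19,20,13,10,11]

3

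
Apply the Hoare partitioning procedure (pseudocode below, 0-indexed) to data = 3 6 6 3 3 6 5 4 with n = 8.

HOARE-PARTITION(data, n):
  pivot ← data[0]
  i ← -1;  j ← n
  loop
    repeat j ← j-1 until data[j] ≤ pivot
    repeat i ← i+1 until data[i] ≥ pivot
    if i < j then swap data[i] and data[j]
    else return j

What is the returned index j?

pivot = data[0] = 3; i = -1, j = 8
j→4 (data[4]=3≤3), i→0 (data[0]=3≥3); i<j, swap → 3 6 6 3 3 6 5 4
j→3 (data[3]=3≤3), i→1 (data[1]=6≥3); i<j, swap → 3 3 6 6 3 6 5 4
j→1, i→2; i≥j, return j=1. data = 3 3 6 6 3 6 5 4

1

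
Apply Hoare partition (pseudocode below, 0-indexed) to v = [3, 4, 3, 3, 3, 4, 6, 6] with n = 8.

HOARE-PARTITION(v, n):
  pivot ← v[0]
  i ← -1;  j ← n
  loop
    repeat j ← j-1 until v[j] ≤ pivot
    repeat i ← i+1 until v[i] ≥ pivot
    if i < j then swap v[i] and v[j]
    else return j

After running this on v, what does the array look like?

pivot = v[0] = 3; i = -1, j = 8
j→4 (v[4]=3≤3), i→0 (v[0]=3≥3); i<j, swap → [3, 4, 3, 3, 3, 4, 6, 6]
j→3 (v[3]=3≤3), i→1 (v[1]=4≥3); i<j, swap → [3, 3, 3, 4, 3, 4, 6, 6]
j→2, i→2; i≥j, return j=2. v = [3, 3, 3, 4, 3, 4, 6, 6]

[3, 3, 3, 4, 3, 4, 6, 6]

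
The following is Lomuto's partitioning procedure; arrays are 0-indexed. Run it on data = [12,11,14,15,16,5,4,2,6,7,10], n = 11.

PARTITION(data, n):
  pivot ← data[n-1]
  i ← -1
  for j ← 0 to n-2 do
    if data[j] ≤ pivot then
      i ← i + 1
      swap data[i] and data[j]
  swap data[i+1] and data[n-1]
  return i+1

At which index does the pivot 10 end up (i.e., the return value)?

pivot=10, i=-1
j=0: 12>10, skip
j=1: 11>10, skip
j=2: 14>10, skip
j=3: 15>10, skip
j=4: 16>10, skip
j=5: 5≤10, i=0, swap(0,5) ⇒ [5,11,14,15,16,12,4,2,6,7,10]
j=6: 4≤10, i=1, swap(1,6) ⇒ [5,4,14,15,16,12,11,2,6,7,10]
j=7: 2≤10, i=2, swap(2,7) ⇒ [5,4,2,15,16,12,11,14,6,7,10]
j=8: 6≤10, i=3, swap(3,8) ⇒ [5,4,2,6,16,12,11,14,15,7,10]
j=9: 7≤10, i=4, swap(4,9) ⇒ [5,4,2,6,7,12,11,14,15,16,10]
swap(5,10) ⇒ [5,4,2,6,7,10,11,14,15,16,12]; return 5

5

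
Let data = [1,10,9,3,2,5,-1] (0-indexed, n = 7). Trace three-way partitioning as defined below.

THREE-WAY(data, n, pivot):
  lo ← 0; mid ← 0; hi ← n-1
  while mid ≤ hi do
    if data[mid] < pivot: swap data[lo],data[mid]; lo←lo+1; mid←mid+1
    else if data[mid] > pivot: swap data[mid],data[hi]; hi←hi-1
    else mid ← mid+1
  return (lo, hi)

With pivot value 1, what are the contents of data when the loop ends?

pivot = 1; lo=0, mid=0, hi=6
data[mid]=1=1: mid=1
data[mid]=10>1: swap data[1],data[6]; hi=5 → [1,-1,9,3,2,5,10]
data[mid]=-1<1: swap data[0],data[1]; lo=1,mid=2 → [-1,1,9,3,2,5,10]
data[mid]=9>1: swap data[2],data[5]; hi=4 → [-1,1,5,3,2,9,10]
data[mid]=5>1: swap data[2],data[4]; hi=3 → [-1,1,2,3,5,9,10]
data[mid]=2>1: swap data[2],data[3]; hi=2 → [-1,1,3,2,5,9,10]
data[mid]=3>1: swap data[2],data[2]; hi=1 → [-1,1,3,2,5,9,10]
end: lo=1, hi=1; data = [-1,1,3,2,5,9,10]

[-1,1,3,2,5,9,10]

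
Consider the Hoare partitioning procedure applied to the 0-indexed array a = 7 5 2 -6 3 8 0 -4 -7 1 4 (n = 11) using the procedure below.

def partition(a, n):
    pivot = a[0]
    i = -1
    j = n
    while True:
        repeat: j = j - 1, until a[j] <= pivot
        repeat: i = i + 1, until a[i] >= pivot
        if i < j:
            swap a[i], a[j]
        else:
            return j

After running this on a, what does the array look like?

4 5 2 -6 3 1 0 -4 -7 8 7

pivot = a[0] = 7; i = -1, j = 11
j→10 (a[10]=4≤7), i→0 (a[0]=7≥7); i<j, swap → 4 5 2 -6 3 8 0 -4 -7 1 7
j→9 (a[9]=1≤7), i→5 (a[5]=8≥7); i<j, swap → 4 5 2 -6 3 1 0 -4 -7 8 7
j→8, i→9; i≥j, return j=8. a = 4 5 2 -6 3 1 0 -4 -7 8 7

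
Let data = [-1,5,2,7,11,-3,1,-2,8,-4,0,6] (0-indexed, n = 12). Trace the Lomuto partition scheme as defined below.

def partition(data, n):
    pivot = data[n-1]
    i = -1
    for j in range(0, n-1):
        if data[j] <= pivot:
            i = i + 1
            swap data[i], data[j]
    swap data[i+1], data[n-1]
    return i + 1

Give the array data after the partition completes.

[-1,5,2,-3,1,-2,-4,0,6,11,7,8]

pivot = data[11] = 6; i = -1
j=0: data[0]=-1 ≤ 6 → i=0, swap data[0],data[0] (no change) → [-1,5,2,7,11,-3,1,-2,8,-4,0,6]
j=1: data[1]=5 ≤ 6 → i=1, swap data[1],data[1] (no change) → [-1,5,2,7,11,-3,1,-2,8,-4,0,6]
j=2: data[2]=2 ≤ 6 → i=2, swap data[2],data[2] (no change) → [-1,5,2,7,11,-3,1,-2,8,-4,0,6]
j=3: data[3]=7 > 6 → no swap
j=4: data[4]=11 > 6 → no swap
j=5: data[5]=-3 ≤ 6 → i=3, swap data[3],data[5] → [-1,5,2,-3,11,7,1,-2,8,-4,0,6]
j=6: data[6]=1 ≤ 6 → i=4, swap data[4],data[6] → [-1,5,2,-3,1,7,11,-2,8,-4,0,6]
j=7: data[7]=-2 ≤ 6 → i=5, swap data[5],data[7] → [-1,5,2,-3,1,-2,11,7,8,-4,0,6]
j=8: data[8]=8 > 6 → no swap
j=9: data[9]=-4 ≤ 6 → i=6, swap data[6],data[9] → [-1,5,2,-3,1,-2,-4,7,8,11,0,6]
j=10: data[10]=0 ≤ 6 → i=7, swap data[7],data[10] → [-1,5,2,-3,1,-2,-4,0,8,11,7,6]
final swap data[8],data[11] → [-1,5,2,-3,1,-2,-4,0,6,11,7,8]; return 8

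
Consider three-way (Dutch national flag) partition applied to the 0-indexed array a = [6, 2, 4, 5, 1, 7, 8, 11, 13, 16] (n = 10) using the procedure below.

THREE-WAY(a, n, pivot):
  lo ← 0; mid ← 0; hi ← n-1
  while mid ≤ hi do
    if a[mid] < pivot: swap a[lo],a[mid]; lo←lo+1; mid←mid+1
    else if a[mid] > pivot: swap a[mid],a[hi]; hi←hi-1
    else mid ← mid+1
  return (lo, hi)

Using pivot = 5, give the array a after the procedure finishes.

pivot = 5; lo=0, mid=0, hi=9
a[mid]=6>5: swap a[0],a[9]; hi=8 → [16, 2, 4, 5, 1, 7, 8, 11, 13, 6]
a[mid]=16>5: swap a[0],a[8]; hi=7 → [13, 2, 4, 5, 1, 7, 8, 11, 16, 6]
a[mid]=13>5: swap a[0],a[7]; hi=6 → [11, 2, 4, 5, 1, 7, 8, 13, 16, 6]
a[mid]=11>5: swap a[0],a[6]; hi=5 → [8, 2, 4, 5, 1, 7, 11, 13, 16, 6]
a[mid]=8>5: swap a[0],a[5]; hi=4 → [7, 2, 4, 5, 1, 8, 11, 13, 16, 6]
a[mid]=7>5: swap a[0],a[4]; hi=3 → [1, 2, 4, 5, 7, 8, 11, 13, 16, 6]
a[mid]=1<5: swap a[0],a[0]; lo=1,mid=1 → [1, 2, 4, 5, 7, 8, 11, 13, 16, 6]
a[mid]=2<5: swap a[1],a[1]; lo=2,mid=2 → [1, 2, 4, 5, 7, 8, 11, 13, 16, 6]
a[mid]=4<5: swap a[2],a[2]; lo=3,mid=3 → [1, 2, 4, 5, 7, 8, 11, 13, 16, 6]
a[mid]=5=5: mid=4
end: lo=3, hi=3; a = [1, 2, 4, 5, 7, 8, 11, 13, 16, 6]

[1, 2, 4, 5, 7, 8, 11, 13, 16, 6]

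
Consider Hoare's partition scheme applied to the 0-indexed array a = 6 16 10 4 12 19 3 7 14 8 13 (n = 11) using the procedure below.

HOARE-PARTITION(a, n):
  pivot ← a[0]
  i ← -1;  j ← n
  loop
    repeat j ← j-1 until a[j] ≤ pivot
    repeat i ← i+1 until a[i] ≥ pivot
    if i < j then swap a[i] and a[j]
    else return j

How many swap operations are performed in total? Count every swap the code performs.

2

pivot = a[0] = 6; i = -1, j = 11
j→6 (a[6]=3≤6), i→0 (a[0]=6≥6); i<j, swap → 3 16 10 4 12 19 6 7 14 8 13
j→3 (a[3]=4≤6), i→1 (a[1]=16≥6); i<j, swap → 3 4 10 16 12 19 6 7 14 8 13
j→1, i→2; i≥j, return j=1. a = 3 4 10 16 12 19 6 7 14 8 13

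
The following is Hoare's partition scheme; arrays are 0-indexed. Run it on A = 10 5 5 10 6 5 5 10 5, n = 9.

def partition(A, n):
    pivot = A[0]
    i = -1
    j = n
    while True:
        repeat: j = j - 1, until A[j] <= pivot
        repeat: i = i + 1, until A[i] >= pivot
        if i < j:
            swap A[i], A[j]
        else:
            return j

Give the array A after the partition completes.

pivot=10
j stops at 8 (5), i stops at 0 (10); swap ⇒ 5 5 5 10 6 5 5 10 10
j stops at 7 (10), i stops at 3 (10); swap ⇒ 5 5 5 10 6 5 5 10 10
j stops at 6, i stops at 7; i≥j ⇒ return 6. A=5 5 5 10 6 5 5 10 10

5 5 5 10 6 5 5 10 10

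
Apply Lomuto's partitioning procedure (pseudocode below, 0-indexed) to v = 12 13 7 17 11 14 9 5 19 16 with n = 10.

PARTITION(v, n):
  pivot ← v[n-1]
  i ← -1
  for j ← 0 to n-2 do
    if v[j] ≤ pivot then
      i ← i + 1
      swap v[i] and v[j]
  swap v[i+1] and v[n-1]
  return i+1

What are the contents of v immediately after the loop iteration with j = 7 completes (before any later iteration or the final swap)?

pivot=16, i=-1
j=0: 12≤16, i=0, swap(0,0) ⇒ 12 13 7 17 11 14 9 5 19 16
j=1: 13≤16, i=1, swap(1,1) ⇒ 12 13 7 17 11 14 9 5 19 16
j=2: 7≤16, i=2, swap(2,2) ⇒ 12 13 7 17 11 14 9 5 19 16
j=3: 17>16, skip
j=4: 11≤16, i=3, swap(3,4) ⇒ 12 13 7 11 17 14 9 5 19 16
j=5: 14≤16, i=4, swap(4,5) ⇒ 12 13 7 11 14 17 9 5 19 16
j=6: 9≤16, i=5, swap(5,6) ⇒ 12 13 7 11 14 9 17 5 19 16
j=7: 5≤16, i=6, swap(6,7) ⇒ 12 13 7 11 14 9 5 17 19 16
(after j=7) v = 12 13 7 11 14 9 5 17 19 16

12 13 7 11 14 9 5 17 19 16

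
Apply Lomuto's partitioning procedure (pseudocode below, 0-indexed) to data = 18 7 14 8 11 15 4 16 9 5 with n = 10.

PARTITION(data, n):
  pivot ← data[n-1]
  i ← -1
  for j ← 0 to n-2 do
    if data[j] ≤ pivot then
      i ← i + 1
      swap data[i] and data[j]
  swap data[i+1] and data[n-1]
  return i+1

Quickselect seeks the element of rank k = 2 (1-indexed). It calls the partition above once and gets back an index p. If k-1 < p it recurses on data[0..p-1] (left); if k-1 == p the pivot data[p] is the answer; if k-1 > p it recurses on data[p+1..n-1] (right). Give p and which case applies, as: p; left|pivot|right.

1; pivot

pivot=5, i=-1
j=0: 18>5, skip
j=1: 7>5, skip
j=2: 14>5, skip
j=3: 8>5, skip
j=4: 11>5, skip
j=5: 15>5, skip
j=6: 4≤5, i=0, swap(0,6) ⇒ 4 7 14 8 11 15 18 16 9 5
j=7: 16>5, skip
j=8: 9>5, skip
swap(1,9) ⇒ 4 5 14 8 11 15 18 16 9 7; return 1
p = 1; k-1 = 1 == 1 ⇒ pivot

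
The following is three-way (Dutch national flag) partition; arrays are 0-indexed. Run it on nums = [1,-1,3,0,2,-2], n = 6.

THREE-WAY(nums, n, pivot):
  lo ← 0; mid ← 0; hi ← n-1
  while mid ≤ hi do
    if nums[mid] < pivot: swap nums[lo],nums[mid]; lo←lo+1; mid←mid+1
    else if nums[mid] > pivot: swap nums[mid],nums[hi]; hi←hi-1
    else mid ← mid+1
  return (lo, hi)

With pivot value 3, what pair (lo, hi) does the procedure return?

(5, 5)

lo=0 mid=0 hi=5
1<3: swap(0,0), lo=1 mid=1 ⇒ [1,-1,3,0,2,-2]
-1<3: swap(1,1), lo=2 mid=2 ⇒ [1,-1,3,0,2,-2]
3=3: mid=3
0<3: swap(2,3), lo=3 mid=4 ⇒ [1,-1,0,3,2,-2]
2<3: swap(3,4), lo=4 mid=5 ⇒ [1,-1,0,2,3,-2]
-2<3: swap(4,5), lo=5 mid=6 ⇒ [1,-1,0,2,-2,3]
done. lo=5 hi=5; nums=[1,-1,0,2,-2,3]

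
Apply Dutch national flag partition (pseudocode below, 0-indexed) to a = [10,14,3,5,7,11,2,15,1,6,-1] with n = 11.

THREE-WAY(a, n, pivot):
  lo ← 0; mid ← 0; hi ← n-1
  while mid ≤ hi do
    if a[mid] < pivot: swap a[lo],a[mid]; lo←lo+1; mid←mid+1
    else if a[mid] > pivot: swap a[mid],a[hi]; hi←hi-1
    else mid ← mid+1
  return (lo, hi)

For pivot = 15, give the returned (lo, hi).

pivot = 15; lo=0, mid=0, hi=10
a[mid]=10<15: swap a[0],a[0]; lo=1,mid=1 → [10,14,3,5,7,11,2,15,1,6,-1]
a[mid]=14<15: swap a[1],a[1]; lo=2,mid=2 → [10,14,3,5,7,11,2,15,1,6,-1]
a[mid]=3<15: swap a[2],a[2]; lo=3,mid=3 → [10,14,3,5,7,11,2,15,1,6,-1]
a[mid]=5<15: swap a[3],a[3]; lo=4,mid=4 → [10,14,3,5,7,11,2,15,1,6,-1]
a[mid]=7<15: swap a[4],a[4]; lo=5,mid=5 → [10,14,3,5,7,11,2,15,1,6,-1]
a[mid]=11<15: swap a[5],a[5]; lo=6,mid=6 → [10,14,3,5,7,11,2,15,1,6,-1]
a[mid]=2<15: swap a[6],a[6]; lo=7,mid=7 → [10,14,3,5,7,11,2,15,1,6,-1]
a[mid]=15=15: mid=8
a[mid]=1<15: swap a[7],a[8]; lo=8,mid=9 → [10,14,3,5,7,11,2,1,15,6,-1]
a[mid]=6<15: swap a[8],a[9]; lo=9,mid=10 → [10,14,3,5,7,11,2,1,6,15,-1]
a[mid]=-1<15: swap a[9],a[10]; lo=10,mid=11 → [10,14,3,5,7,11,2,1,6,-1,15]
end: lo=10, hi=10; a = [10,14,3,5,7,11,2,1,6,-1,15]

(10, 10)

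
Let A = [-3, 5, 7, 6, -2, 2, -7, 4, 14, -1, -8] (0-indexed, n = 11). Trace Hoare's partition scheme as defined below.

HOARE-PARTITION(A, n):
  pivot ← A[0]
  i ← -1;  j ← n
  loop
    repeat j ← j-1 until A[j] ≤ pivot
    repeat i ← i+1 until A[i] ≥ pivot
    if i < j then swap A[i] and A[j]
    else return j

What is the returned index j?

pivot = A[0] = -3; i = -1, j = 11
j→10 (A[10]=-8≤-3), i→0 (A[0]=-3≥-3); i<j, swap → [-8, 5, 7, 6, -2, 2, -7, 4, 14, -1, -3]
j→6 (A[6]=-7≤-3), i→1 (A[1]=5≥-3); i<j, swap → [-8, -7, 7, 6, -2, 2, 5, 4, 14, -1, -3]
j→1, i→2; i≥j, return j=1. A = [-8, -7, 7, 6, -2, 2, 5, 4, 14, -1, -3]

1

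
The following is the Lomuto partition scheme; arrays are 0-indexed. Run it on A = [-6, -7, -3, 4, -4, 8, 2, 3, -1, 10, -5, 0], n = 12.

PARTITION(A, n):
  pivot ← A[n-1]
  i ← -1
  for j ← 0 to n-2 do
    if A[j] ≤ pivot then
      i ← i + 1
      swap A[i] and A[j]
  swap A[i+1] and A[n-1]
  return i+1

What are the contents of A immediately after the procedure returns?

pivot=0, i=-1
j=0: -6≤0, i=0, swap(0,0) ⇒ [-6, -7, -3, 4, -4, 8, 2, 3, -1, 10, -5, 0]
j=1: -7≤0, i=1, swap(1,1) ⇒ [-6, -7, -3, 4, -4, 8, 2, 3, -1, 10, -5, 0]
j=2: -3≤0, i=2, swap(2,2) ⇒ [-6, -7, -3, 4, -4, 8, 2, 3, -1, 10, -5, 0]
j=3: 4>0, skip
j=4: -4≤0, i=3, swap(3,4) ⇒ [-6, -7, -3, -4, 4, 8, 2, 3, -1, 10, -5, 0]
j=5: 8>0, skip
j=6: 2>0, skip
j=7: 3>0, skip
j=8: -1≤0, i=4, swap(4,8) ⇒ [-6, -7, -3, -4, -1, 8, 2, 3, 4, 10, -5, 0]
j=9: 10>0, skip
j=10: -5≤0, i=5, swap(5,10) ⇒ [-6, -7, -3, -4, -1, -5, 2, 3, 4, 10, 8, 0]
swap(6,11) ⇒ [-6, -7, -3, -4, -1, -5, 0, 3, 4, 10, 8, 2]; return 6

[-6, -7, -3, -4, -1, -5, 0, 3, 4, 10, 8, 2]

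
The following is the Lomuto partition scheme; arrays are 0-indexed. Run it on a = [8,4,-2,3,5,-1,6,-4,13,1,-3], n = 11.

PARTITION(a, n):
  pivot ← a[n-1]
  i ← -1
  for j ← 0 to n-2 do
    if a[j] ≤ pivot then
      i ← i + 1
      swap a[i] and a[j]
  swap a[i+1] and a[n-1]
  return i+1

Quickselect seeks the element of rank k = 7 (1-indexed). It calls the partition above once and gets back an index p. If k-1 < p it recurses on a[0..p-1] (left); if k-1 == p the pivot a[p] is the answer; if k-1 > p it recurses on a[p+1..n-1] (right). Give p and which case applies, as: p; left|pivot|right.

pivot = a[10] = -3; i = -1
j=0: a[0]=8 > -3 → no swap
j=1: a[1]=4 > -3 → no swap
j=2: a[2]=-2 > -3 → no swap
j=3: a[3]=3 > -3 → no swap
j=4: a[4]=5 > -3 → no swap
j=5: a[5]=-1 > -3 → no swap
j=6: a[6]=6 > -3 → no swap
j=7: a[7]=-4 ≤ -3 → i=0, swap a[0],a[7] → [-4,4,-2,3,5,-1,6,8,13,1,-3]
j=8: a[8]=13 > -3 → no swap
j=9: a[9]=1 > -3 → no swap
final swap a[1],a[10] → [-4,-3,-2,3,5,-1,6,8,13,1,4]; return 1
p = 1; k-1 = 6 > 1 ⇒ right

1; right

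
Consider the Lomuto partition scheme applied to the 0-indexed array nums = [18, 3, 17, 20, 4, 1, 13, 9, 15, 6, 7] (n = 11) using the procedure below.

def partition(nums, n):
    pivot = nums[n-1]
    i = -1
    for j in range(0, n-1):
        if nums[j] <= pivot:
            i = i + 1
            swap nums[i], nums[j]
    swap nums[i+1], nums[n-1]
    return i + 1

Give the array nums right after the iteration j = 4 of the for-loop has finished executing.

[3, 4, 17, 20, 18, 1, 13, 9, 15, 6, 7]

pivot = nums[10] = 7; i = -1
j=0: nums[0]=18 > 7 → no swap
j=1: nums[1]=3 ≤ 7 → i=0, swap nums[0],nums[1] → [3, 18, 17, 20, 4, 1, 13, 9, 15, 6, 7]
j=2: nums[2]=17 > 7 → no swap
j=3: nums[3]=20 > 7 → no swap
j=4: nums[4]=4 ≤ 7 → i=1, swap nums[1],nums[4] → [3, 4, 17, 20, 18, 1, 13, 9, 15, 6, 7]
(after j=4) nums = [3, 4, 17, 20, 18, 1, 13, 9, 15, 6, 7]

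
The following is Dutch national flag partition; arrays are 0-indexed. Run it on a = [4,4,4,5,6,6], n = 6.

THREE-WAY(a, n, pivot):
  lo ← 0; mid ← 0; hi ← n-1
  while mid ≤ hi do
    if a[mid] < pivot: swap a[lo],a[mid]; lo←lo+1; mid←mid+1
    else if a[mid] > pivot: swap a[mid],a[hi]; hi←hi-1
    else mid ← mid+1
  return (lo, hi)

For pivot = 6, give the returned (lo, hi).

pivot = 6; lo=0, mid=0, hi=5
a[mid]=4<6: swap a[0],a[0]; lo=1,mid=1 → [4,4,4,5,6,6]
a[mid]=4<6: swap a[1],a[1]; lo=2,mid=2 → [4,4,4,5,6,6]
a[mid]=4<6: swap a[2],a[2]; lo=3,mid=3 → [4,4,4,5,6,6]
a[mid]=5<6: swap a[3],a[3]; lo=4,mid=4 → [4,4,4,5,6,6]
a[mid]=6=6: mid=5
a[mid]=6=6: mid=6
end: lo=4, hi=5; a = [4,4,4,5,6,6]

(4, 5)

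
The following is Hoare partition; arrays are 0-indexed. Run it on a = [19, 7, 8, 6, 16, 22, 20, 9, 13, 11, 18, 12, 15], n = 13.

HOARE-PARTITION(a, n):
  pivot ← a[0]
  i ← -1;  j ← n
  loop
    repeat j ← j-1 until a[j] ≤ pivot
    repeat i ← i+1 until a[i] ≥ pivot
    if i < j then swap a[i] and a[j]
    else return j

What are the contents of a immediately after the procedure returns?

[15, 7, 8, 6, 16, 12, 18, 9, 13, 11, 20, 22, 19]

pivot=19
j stops at 12 (15), i stops at 0 (19); swap ⇒ [15, 7, 8, 6, 16, 22, 20, 9, 13, 11, 18, 12, 19]
j stops at 11 (12), i stops at 5 (22); swap ⇒ [15, 7, 8, 6, 16, 12, 20, 9, 13, 11, 18, 22, 19]
j stops at 10 (18), i stops at 6 (20); swap ⇒ [15, 7, 8, 6, 16, 12, 18, 9, 13, 11, 20, 22, 19]
j stops at 9, i stops at 10; i≥j ⇒ return 9. a=[15, 7, 8, 6, 16, 12, 18, 9, 13, 11, 20, 22, 19]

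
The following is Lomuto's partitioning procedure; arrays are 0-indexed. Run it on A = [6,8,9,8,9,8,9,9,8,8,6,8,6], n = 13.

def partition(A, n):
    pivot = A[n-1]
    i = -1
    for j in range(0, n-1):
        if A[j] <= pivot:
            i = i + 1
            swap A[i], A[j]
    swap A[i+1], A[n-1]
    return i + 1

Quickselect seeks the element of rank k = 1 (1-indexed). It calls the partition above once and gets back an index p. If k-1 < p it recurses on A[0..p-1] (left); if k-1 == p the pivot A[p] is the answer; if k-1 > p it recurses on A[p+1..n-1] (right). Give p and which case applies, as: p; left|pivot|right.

pivot=6, i=-1
j=0: 6≤6, i=0, swap(0,0) ⇒ [6,8,9,8,9,8,9,9,8,8,6,8,6]
j=1: 8>6, skip
j=2: 9>6, skip
j=3: 8>6, skip
j=4: 9>6, skip
j=5: 8>6, skip
j=6: 9>6, skip
j=7: 9>6, skip
j=8: 8>6, skip
j=9: 8>6, skip
j=10: 6≤6, i=1, swap(1,10) ⇒ [6,6,9,8,9,8,9,9,8,8,8,8,6]
j=11: 8>6, skip
swap(2,12) ⇒ [6,6,6,8,9,8,9,9,8,8,8,8,9]; return 2
p = 2; k-1 = 0 < 2 ⇒ left

2; left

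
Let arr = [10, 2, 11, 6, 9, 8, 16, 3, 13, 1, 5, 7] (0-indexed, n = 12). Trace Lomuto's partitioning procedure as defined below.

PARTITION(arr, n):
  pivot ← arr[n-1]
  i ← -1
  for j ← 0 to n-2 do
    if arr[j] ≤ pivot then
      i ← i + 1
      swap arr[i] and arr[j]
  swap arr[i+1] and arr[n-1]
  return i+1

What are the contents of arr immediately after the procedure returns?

pivot = arr[11] = 7; i = -1
j=0: arr[0]=10 > 7 → no swap
j=1: arr[1]=2 ≤ 7 → i=0, swap arr[0],arr[1] → [2, 10, 11, 6, 9, 8, 16, 3, 13, 1, 5, 7]
j=2: arr[2]=11 > 7 → no swap
j=3: arr[3]=6 ≤ 7 → i=1, swap arr[1],arr[3] → [2, 6, 11, 10, 9, 8, 16, 3, 13, 1, 5, 7]
j=4: arr[4]=9 > 7 → no swap
j=5: arr[5]=8 > 7 → no swap
j=6: arr[6]=16 > 7 → no swap
j=7: arr[7]=3 ≤ 7 → i=2, swap arr[2],arr[7] → [2, 6, 3, 10, 9, 8, 16, 11, 13, 1, 5, 7]
j=8: arr[8]=13 > 7 → no swap
j=9: arr[9]=1 ≤ 7 → i=3, swap arr[3],arr[9] → [2, 6, 3, 1, 9, 8, 16, 11, 13, 10, 5, 7]
j=10: arr[10]=5 ≤ 7 → i=4, swap arr[4],arr[10] → [2, 6, 3, 1, 5, 8, 16, 11, 13, 10, 9, 7]
final swap arr[5],arr[11] → [2, 6, 3, 1, 5, 7, 16, 11, 13, 10, 9, 8]; return 5

[2, 6, 3, 1, 5, 7, 16, 11, 13, 10, 9, 8]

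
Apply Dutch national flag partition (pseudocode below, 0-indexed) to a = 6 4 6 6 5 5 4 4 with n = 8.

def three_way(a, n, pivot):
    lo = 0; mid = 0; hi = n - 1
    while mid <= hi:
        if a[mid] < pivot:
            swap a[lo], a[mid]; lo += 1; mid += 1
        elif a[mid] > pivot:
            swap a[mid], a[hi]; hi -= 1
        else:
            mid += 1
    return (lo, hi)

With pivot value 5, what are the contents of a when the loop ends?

pivot = 5; lo=0, mid=0, hi=7
a[mid]=6>5: swap a[0],a[7]; hi=6 → 4 4 6 6 5 5 4 6
a[mid]=4<5: swap a[0],a[0]; lo=1,mid=1 → 4 4 6 6 5 5 4 6
a[mid]=4<5: swap a[1],a[1]; lo=2,mid=2 → 4 4 6 6 5 5 4 6
a[mid]=6>5: swap a[2],a[6]; hi=5 → 4 4 4 6 5 5 6 6
a[mid]=4<5: swap a[2],a[2]; lo=3,mid=3 → 4 4 4 6 5 5 6 6
a[mid]=6>5: swap a[3],a[5]; hi=4 → 4 4 4 5 5 6 6 6
a[mid]=5=5: mid=4
a[mid]=5=5: mid=5
end: lo=3, hi=4; a = 4 4 4 5 5 6 6 6

4 4 4 5 5 6 6 6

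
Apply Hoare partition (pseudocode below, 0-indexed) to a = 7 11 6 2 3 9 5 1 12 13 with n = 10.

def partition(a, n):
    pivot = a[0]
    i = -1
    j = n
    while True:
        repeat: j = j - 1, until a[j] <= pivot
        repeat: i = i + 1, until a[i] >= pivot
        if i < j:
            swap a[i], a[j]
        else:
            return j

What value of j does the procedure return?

pivot=7
j stops at 7 (1), i stops at 0 (7); swap ⇒ 1 11 6 2 3 9 5 7 12 13
j stops at 6 (5), i stops at 1 (11); swap ⇒ 1 5 6 2 3 9 11 7 12 13
j stops at 4, i stops at 5; i≥j ⇒ return 4. a=1 5 6 2 3 9 11 7 12 13

4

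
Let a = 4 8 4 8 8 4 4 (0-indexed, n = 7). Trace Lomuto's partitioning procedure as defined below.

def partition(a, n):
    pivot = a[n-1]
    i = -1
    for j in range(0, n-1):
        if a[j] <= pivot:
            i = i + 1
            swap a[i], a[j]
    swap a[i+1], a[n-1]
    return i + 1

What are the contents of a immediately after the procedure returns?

4 4 4 4 8 8 8

pivot = a[6] = 4; i = -1
j=0: a[0]=4 ≤ 4 → i=0, swap a[0],a[0] (no change) → 4 8 4 8 8 4 4
j=1: a[1]=8 > 4 → no swap
j=2: a[2]=4 ≤ 4 → i=1, swap a[1],a[2] → 4 4 8 8 8 4 4
j=3: a[3]=8 > 4 → no swap
j=4: a[4]=8 > 4 → no swap
j=5: a[5]=4 ≤ 4 → i=2, swap a[2],a[5] → 4 4 4 8 8 8 4
final swap a[3],a[6] → 4 4 4 4 8 8 8; return 3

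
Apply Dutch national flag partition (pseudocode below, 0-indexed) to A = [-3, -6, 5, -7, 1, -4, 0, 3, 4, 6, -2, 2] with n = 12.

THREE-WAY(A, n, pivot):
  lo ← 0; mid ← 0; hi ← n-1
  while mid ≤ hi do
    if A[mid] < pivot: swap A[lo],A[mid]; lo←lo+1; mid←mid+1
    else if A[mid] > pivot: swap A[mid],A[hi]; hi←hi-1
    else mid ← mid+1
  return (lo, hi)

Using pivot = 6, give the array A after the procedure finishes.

pivot = 6; lo=0, mid=0, hi=11
A[mid]=-3<6: swap A[0],A[0]; lo=1,mid=1 → [-3, -6, 5, -7, 1, -4, 0, 3, 4, 6, -2, 2]
A[mid]=-6<6: swap A[1],A[1]; lo=2,mid=2 → [-3, -6, 5, -7, 1, -4, 0, 3, 4, 6, -2, 2]
A[mid]=5<6: swap A[2],A[2]; lo=3,mid=3 → [-3, -6, 5, -7, 1, -4, 0, 3, 4, 6, -2, 2]
A[mid]=-7<6: swap A[3],A[3]; lo=4,mid=4 → [-3, -6, 5, -7, 1, -4, 0, 3, 4, 6, -2, 2]
A[mid]=1<6: swap A[4],A[4]; lo=5,mid=5 → [-3, -6, 5, -7, 1, -4, 0, 3, 4, 6, -2, 2]
A[mid]=-4<6: swap A[5],A[5]; lo=6,mid=6 → [-3, -6, 5, -7, 1, -4, 0, 3, 4, 6, -2, 2]
A[mid]=0<6: swap A[6],A[6]; lo=7,mid=7 → [-3, -6, 5, -7, 1, -4, 0, 3, 4, 6, -2, 2]
A[mid]=3<6: swap A[7],A[7]; lo=8,mid=8 → [-3, -6, 5, -7, 1, -4, 0, 3, 4, 6, -2, 2]
A[mid]=4<6: swap A[8],A[8]; lo=9,mid=9 → [-3, -6, 5, -7, 1, -4, 0, 3, 4, 6, -2, 2]
A[mid]=6=6: mid=10
A[mid]=-2<6: swap A[9],A[10]; lo=10,mid=11 → [-3, -6, 5, -7, 1, -4, 0, 3, 4, -2, 6, 2]
A[mid]=2<6: swap A[10],A[11]; lo=11,mid=12 → [-3, -6, 5, -7, 1, -4, 0, 3, 4, -2, 2, 6]
end: lo=11, hi=11; A = [-3, -6, 5, -7, 1, -4, 0, 3, 4, -2, 2, 6]

[-3, -6, 5, -7, 1, -4, 0, 3, 4, -2, 2, 6]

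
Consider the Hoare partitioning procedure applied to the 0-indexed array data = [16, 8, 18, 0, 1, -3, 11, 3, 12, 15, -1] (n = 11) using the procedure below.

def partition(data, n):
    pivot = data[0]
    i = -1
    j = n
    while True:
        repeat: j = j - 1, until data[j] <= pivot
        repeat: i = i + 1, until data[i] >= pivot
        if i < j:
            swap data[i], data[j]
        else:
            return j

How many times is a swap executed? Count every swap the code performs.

pivot=16
j stops at 10 (-1), i stops at 0 (16); swap ⇒ [-1, 8, 18, 0, 1, -3, 11, 3, 12, 15, 16]
j stops at 9 (15), i stops at 2 (18); swap ⇒ [-1, 8, 15, 0, 1, -3, 11, 3, 12, 18, 16]
j stops at 8, i stops at 9; i≥j ⇒ return 8. data=[-1, 8, 15, 0, 1, -3, 11, 3, 12, 18, 16]

2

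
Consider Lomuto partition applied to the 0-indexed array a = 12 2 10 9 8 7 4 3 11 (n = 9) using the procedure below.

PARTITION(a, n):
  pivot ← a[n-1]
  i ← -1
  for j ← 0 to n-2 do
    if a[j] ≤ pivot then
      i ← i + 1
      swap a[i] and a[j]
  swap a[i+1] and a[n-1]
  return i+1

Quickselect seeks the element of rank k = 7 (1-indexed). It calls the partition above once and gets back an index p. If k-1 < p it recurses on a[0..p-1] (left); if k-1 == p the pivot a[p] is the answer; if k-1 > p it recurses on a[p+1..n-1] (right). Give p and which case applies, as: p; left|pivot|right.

7; left

pivot = a[8] = 11; i = -1
j=0: a[0]=12 > 11 → no swap
j=1: a[1]=2 ≤ 11 → i=0, swap a[0],a[1] → 2 12 10 9 8 7 4 3 11
j=2: a[2]=10 ≤ 11 → i=1, swap a[1],a[2] → 2 10 12 9 8 7 4 3 11
j=3: a[3]=9 ≤ 11 → i=2, swap a[2],a[3] → 2 10 9 12 8 7 4 3 11
j=4: a[4]=8 ≤ 11 → i=3, swap a[3],a[4] → 2 10 9 8 12 7 4 3 11
j=5: a[5]=7 ≤ 11 → i=4, swap a[4],a[5] → 2 10 9 8 7 12 4 3 11
j=6: a[6]=4 ≤ 11 → i=5, swap a[5],a[6] → 2 10 9 8 7 4 12 3 11
j=7: a[7]=3 ≤ 11 → i=6, swap a[6],a[7] → 2 10 9 8 7 4 3 12 11
final swap a[7],a[8] → 2 10 9 8 7 4 3 11 12; return 7
p = 7; k-1 = 6 < 7 ⇒ left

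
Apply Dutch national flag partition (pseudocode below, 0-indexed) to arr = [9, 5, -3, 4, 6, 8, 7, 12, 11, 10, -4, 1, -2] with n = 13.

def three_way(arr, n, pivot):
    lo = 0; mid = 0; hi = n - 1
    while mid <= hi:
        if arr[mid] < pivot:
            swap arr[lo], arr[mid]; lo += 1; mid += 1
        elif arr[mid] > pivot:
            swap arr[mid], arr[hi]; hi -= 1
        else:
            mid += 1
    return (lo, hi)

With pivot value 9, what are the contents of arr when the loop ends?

[5, -3, 4, 6, 8, 7, -2, 1, -4, 9, 10, 11, 12]

pivot = 9; lo=0, mid=0, hi=12
arr[mid]=9=9: mid=1
arr[mid]=5<9: swap arr[0],arr[1]; lo=1,mid=2 → [5, 9, -3, 4, 6, 8, 7, 12, 11, 10, -4, 1, -2]
arr[mid]=-3<9: swap arr[1],arr[2]; lo=2,mid=3 → [5, -3, 9, 4, 6, 8, 7, 12, 11, 10, -4, 1, -2]
arr[mid]=4<9: swap arr[2],arr[3]; lo=3,mid=4 → [5, -3, 4, 9, 6, 8, 7, 12, 11, 10, -4, 1, -2]
arr[mid]=6<9: swap arr[3],arr[4]; lo=4,mid=5 → [5, -3, 4, 6, 9, 8, 7, 12, 11, 10, -4, 1, -2]
arr[mid]=8<9: swap arr[4],arr[5]; lo=5,mid=6 → [5, -3, 4, 6, 8, 9, 7, 12, 11, 10, -4, 1, -2]
arr[mid]=7<9: swap arr[5],arr[6]; lo=6,mid=7 → [5, -3, 4, 6, 8, 7, 9, 12, 11, 10, -4, 1, -2]
arr[mid]=12>9: swap arr[7],arr[12]; hi=11 → [5, -3, 4, 6, 8, 7, 9, -2, 11, 10, -4, 1, 12]
arr[mid]=-2<9: swap arr[6],arr[7]; lo=7,mid=8 → [5, -3, 4, 6, 8, 7, -2, 9, 11, 10, -4, 1, 12]
arr[mid]=11>9: swap arr[8],arr[11]; hi=10 → [5, -3, 4, 6, 8, 7, -2, 9, 1, 10, -4, 11, 12]
arr[mid]=1<9: swap arr[7],arr[8]; lo=8,mid=9 → [5, -3, 4, 6, 8, 7, -2, 1, 9, 10, -4, 11, 12]
arr[mid]=10>9: swap arr[9],arr[10]; hi=9 → [5, -3, 4, 6, 8, 7, -2, 1, 9, -4, 10, 11, 12]
arr[mid]=-4<9: swap arr[8],arr[9]; lo=9,mid=10 → [5, -3, 4, 6, 8, 7, -2, 1, -4, 9, 10, 11, 12]
end: lo=9, hi=9; arr = [5, -3, 4, 6, 8, 7, -2, 1, -4, 9, 10, 11, 12]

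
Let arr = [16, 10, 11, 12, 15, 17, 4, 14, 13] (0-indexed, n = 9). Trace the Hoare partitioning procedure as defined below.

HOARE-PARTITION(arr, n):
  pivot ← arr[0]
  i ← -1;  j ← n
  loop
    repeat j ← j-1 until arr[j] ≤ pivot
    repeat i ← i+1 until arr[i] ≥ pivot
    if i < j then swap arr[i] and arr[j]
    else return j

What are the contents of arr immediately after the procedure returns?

[13, 10, 11, 12, 15, 14, 4, 17, 16]

pivot=16
j stops at 8 (13), i stops at 0 (16); swap ⇒ [13, 10, 11, 12, 15, 17, 4, 14, 16]
j stops at 7 (14), i stops at 5 (17); swap ⇒ [13, 10, 11, 12, 15, 14, 4, 17, 16]
j stops at 6, i stops at 7; i≥j ⇒ return 6. arr=[13, 10, 11, 12, 15, 14, 4, 17, 16]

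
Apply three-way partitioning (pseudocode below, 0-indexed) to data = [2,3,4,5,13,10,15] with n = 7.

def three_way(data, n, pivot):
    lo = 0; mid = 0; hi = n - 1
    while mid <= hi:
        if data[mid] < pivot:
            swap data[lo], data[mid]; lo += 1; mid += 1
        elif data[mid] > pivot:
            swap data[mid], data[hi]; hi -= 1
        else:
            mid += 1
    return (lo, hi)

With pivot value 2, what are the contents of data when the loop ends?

[2,4,5,13,10,15,3]

pivot = 2; lo=0, mid=0, hi=6
data[mid]=2=2: mid=1
data[mid]=3>2: swap data[1],data[6]; hi=5 → [2,15,4,5,13,10,3]
data[mid]=15>2: swap data[1],data[5]; hi=4 → [2,10,4,5,13,15,3]
data[mid]=10>2: swap data[1],data[4]; hi=3 → [2,13,4,5,10,15,3]
data[mid]=13>2: swap data[1],data[3]; hi=2 → [2,5,4,13,10,15,3]
data[mid]=5>2: swap data[1],data[2]; hi=1 → [2,4,5,13,10,15,3]
data[mid]=4>2: swap data[1],data[1]; hi=0 → [2,4,5,13,10,15,3]
end: lo=0, hi=0; data = [2,4,5,13,10,15,3]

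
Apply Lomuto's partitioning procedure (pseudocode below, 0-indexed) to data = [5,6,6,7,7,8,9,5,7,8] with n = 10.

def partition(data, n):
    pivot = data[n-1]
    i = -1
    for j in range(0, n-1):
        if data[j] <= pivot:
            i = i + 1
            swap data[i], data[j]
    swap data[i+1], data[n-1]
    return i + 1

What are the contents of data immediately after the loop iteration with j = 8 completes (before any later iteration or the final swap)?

pivot=8, i=-1
j=0: 5≤8, i=0, swap(0,0) ⇒ [5,6,6,7,7,8,9,5,7,8]
j=1: 6≤8, i=1, swap(1,1) ⇒ [5,6,6,7,7,8,9,5,7,8]
j=2: 6≤8, i=2, swap(2,2) ⇒ [5,6,6,7,7,8,9,5,7,8]
j=3: 7≤8, i=3, swap(3,3) ⇒ [5,6,6,7,7,8,9,5,7,8]
j=4: 7≤8, i=4, swap(4,4) ⇒ [5,6,6,7,7,8,9,5,7,8]
j=5: 8≤8, i=5, swap(5,5) ⇒ [5,6,6,7,7,8,9,5,7,8]
j=6: 9>8, skip
j=7: 5≤8, i=6, swap(6,7) ⇒ [5,6,6,7,7,8,5,9,7,8]
j=8: 7≤8, i=7, swap(7,8) ⇒ [5,6,6,7,7,8,5,7,9,8]
(after j=8) data = [5,6,6,7,7,8,5,7,9,8]

[5,6,6,7,7,8,5,7,9,8]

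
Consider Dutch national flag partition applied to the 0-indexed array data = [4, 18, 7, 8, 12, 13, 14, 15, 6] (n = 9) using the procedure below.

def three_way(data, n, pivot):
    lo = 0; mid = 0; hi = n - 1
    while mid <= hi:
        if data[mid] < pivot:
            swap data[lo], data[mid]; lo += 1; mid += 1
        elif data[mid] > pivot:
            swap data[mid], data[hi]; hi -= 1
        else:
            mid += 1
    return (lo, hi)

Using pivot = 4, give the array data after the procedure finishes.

[4, 7, 8, 12, 13, 14, 15, 6, 18]

pivot = 4; lo=0, mid=0, hi=8
data[mid]=4=4: mid=1
data[mid]=18>4: swap data[1],data[8]; hi=7 → [4, 6, 7, 8, 12, 13, 14, 15, 18]
data[mid]=6>4: swap data[1],data[7]; hi=6 → [4, 15, 7, 8, 12, 13, 14, 6, 18]
data[mid]=15>4: swap data[1],data[6]; hi=5 → [4, 14, 7, 8, 12, 13, 15, 6, 18]
data[mid]=14>4: swap data[1],data[5]; hi=4 → [4, 13, 7, 8, 12, 14, 15, 6, 18]
data[mid]=13>4: swap data[1],data[4]; hi=3 → [4, 12, 7, 8, 13, 14, 15, 6, 18]
data[mid]=12>4: swap data[1],data[3]; hi=2 → [4, 8, 7, 12, 13, 14, 15, 6, 18]
data[mid]=8>4: swap data[1],data[2]; hi=1 → [4, 7, 8, 12, 13, 14, 15, 6, 18]
data[mid]=7>4: swap data[1],data[1]; hi=0 → [4, 7, 8, 12, 13, 14, 15, 6, 18]
end: lo=0, hi=0; data = [4, 7, 8, 12, 13, 14, 15, 6, 18]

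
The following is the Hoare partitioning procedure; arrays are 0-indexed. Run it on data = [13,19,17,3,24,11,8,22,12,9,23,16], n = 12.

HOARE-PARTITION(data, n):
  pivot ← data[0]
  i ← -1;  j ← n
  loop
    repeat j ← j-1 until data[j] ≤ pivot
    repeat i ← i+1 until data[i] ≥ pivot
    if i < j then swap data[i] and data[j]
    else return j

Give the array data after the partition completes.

[9,12,8,3,11,24,17,22,19,13,23,16]

pivot = data[0] = 13; i = -1, j = 12
j→9 (data[9]=9≤13), i→0 (data[0]=13≥13); i<j, swap → [9,19,17,3,24,11,8,22,12,13,23,16]
j→8 (data[8]=12≤13), i→1 (data[1]=19≥13); i<j, swap → [9,12,17,3,24,11,8,22,19,13,23,16]
j→6 (data[6]=8≤13), i→2 (data[2]=17≥13); i<j, swap → [9,12,8,3,24,11,17,22,19,13,23,16]
j→5 (data[5]=11≤13), i→4 (data[4]=24≥13); i<j, swap → [9,12,8,3,11,24,17,22,19,13,23,16]
j→4, i→5; i≥j, return j=4. data = [9,12,8,3,11,24,17,22,19,13,23,16]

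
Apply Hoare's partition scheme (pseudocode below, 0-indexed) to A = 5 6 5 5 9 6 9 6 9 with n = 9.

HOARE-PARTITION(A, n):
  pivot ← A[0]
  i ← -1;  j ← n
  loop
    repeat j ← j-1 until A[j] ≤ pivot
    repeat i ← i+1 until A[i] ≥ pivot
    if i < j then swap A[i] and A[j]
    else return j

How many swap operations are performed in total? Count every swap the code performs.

pivot=5
j stops at 3 (5), i stops at 0 (5); swap ⇒ 5 6 5 5 9 6 9 6 9
j stops at 2 (5), i stops at 1 (6); swap ⇒ 5 5 6 5 9 6 9 6 9
j stops at 1, i stops at 2; i≥j ⇒ return 1. A=5 5 6 5 9 6 9 6 9

2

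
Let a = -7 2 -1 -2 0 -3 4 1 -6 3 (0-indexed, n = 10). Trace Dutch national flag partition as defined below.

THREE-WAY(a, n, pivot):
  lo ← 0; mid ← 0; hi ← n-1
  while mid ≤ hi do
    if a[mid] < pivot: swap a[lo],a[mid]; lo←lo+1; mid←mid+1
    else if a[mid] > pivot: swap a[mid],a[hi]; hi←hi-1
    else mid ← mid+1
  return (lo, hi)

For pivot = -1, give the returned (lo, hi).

(4, 4)

pivot = -1; lo=0, mid=0, hi=9
a[mid]=-7<-1: swap a[0],a[0]; lo=1,mid=1 → -7 2 -1 -2 0 -3 4 1 -6 3
a[mid]=2>-1: swap a[1],a[9]; hi=8 → -7 3 -1 -2 0 -3 4 1 -6 2
a[mid]=3>-1: swap a[1],a[8]; hi=7 → -7 -6 -1 -2 0 -3 4 1 3 2
a[mid]=-6<-1: swap a[1],a[1]; lo=2,mid=2 → -7 -6 -1 -2 0 -3 4 1 3 2
a[mid]=-1=-1: mid=3
a[mid]=-2<-1: swap a[2],a[3]; lo=3,mid=4 → -7 -6 -2 -1 0 -3 4 1 3 2
a[mid]=0>-1: swap a[4],a[7]; hi=6 → -7 -6 -2 -1 1 -3 4 0 3 2
a[mid]=1>-1: swap a[4],a[6]; hi=5 → -7 -6 -2 -1 4 -3 1 0 3 2
a[mid]=4>-1: swap a[4],a[5]; hi=4 → -7 -6 -2 -1 -3 4 1 0 3 2
a[mid]=-3<-1: swap a[3],a[4]; lo=4,mid=5 → -7 -6 -2 -3 -1 4 1 0 3 2
end: lo=4, hi=4; a = -7 -6 -2 -3 -1 4 1 0 3 2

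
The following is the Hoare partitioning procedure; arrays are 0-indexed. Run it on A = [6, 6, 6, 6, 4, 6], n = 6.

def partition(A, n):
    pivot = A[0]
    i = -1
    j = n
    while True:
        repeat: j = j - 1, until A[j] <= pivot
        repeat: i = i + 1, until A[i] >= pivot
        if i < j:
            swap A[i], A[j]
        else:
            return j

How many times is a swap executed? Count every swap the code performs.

3

pivot = A[0] = 6; i = -1, j = 6
j→5 (A[5]=6≤6), i→0 (A[0]=6≥6); i<j, swap → [6, 6, 6, 6, 4, 6]
j→4 (A[4]=4≤6), i→1 (A[1]=6≥6); i<j, swap → [6, 4, 6, 6, 6, 6]
j→3 (A[3]=6≤6), i→2 (A[2]=6≥6); i<j, swap → [6, 4, 6, 6, 6, 6]
j→2, i→3; i≥j, return j=2. A = [6, 4, 6, 6, 6, 6]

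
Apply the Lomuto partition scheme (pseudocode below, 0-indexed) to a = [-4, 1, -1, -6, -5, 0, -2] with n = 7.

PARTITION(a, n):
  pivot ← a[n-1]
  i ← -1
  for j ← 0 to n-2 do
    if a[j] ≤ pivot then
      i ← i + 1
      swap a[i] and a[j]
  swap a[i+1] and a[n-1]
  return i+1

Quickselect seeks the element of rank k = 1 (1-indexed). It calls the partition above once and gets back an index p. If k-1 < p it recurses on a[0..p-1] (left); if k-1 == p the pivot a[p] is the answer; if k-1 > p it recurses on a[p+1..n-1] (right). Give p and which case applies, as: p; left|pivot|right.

3; left

pivot=-2, i=-1
j=0: -4≤-2, i=0, swap(0,0) ⇒ [-4, 1, -1, -6, -5, 0, -2]
j=1: 1>-2, skip
j=2: -1>-2, skip
j=3: -6≤-2, i=1, swap(1,3) ⇒ [-4, -6, -1, 1, -5, 0, -2]
j=4: -5≤-2, i=2, swap(2,4) ⇒ [-4, -6, -5, 1, -1, 0, -2]
j=5: 0>-2, skip
swap(3,6) ⇒ [-4, -6, -5, -2, -1, 0, 1]; return 3
p = 3; k-1 = 0 < 3 ⇒ left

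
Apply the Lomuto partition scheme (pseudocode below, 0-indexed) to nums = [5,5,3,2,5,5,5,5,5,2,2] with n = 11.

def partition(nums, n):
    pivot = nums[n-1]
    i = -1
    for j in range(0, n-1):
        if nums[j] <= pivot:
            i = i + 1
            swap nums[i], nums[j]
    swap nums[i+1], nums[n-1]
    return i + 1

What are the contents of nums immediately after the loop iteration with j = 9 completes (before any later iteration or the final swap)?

[2,2,3,5,5,5,5,5,5,5,2]

pivot = nums[10] = 2; i = -1
j=0: nums[0]=5 > 2 → no swap
j=1: nums[1]=5 > 2 → no swap
j=2: nums[2]=3 > 2 → no swap
j=3: nums[3]=2 ≤ 2 → i=0, swap nums[0],nums[3] → [2,5,3,5,5,5,5,5,5,2,2]
j=4: nums[4]=5 > 2 → no swap
j=5: nums[5]=5 > 2 → no swap
j=6: nums[6]=5 > 2 → no swap
j=7: nums[7]=5 > 2 → no swap
j=8: nums[8]=5 > 2 → no swap
j=9: nums[9]=2 ≤ 2 → i=1, swap nums[1],nums[9] → [2,2,3,5,5,5,5,5,5,5,2]
(after j=9) nums = [2,2,3,5,5,5,5,5,5,5,2]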